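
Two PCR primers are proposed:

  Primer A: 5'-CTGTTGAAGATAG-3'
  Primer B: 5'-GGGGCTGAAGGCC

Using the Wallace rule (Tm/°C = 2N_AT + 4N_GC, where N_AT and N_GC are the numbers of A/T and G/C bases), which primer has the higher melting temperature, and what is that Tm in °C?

Primer B, 46°C

Primer A: A+T=8, G+C=5 → Tm = 2(8)+4(5) = 36°C
Primer B: A+T=3, G+C=10 → Tm = 2(3)+4(10) = 46°C
36°C vs 46°C → primer B is higher.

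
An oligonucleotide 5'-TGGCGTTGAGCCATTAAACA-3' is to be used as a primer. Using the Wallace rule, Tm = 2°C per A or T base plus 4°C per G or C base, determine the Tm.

Counting bases: C=4, T=5, A=6, G=5
So N_AT = 11 and N_GC = 9.
Tm = 4·9 + 2·11 = 36 + 22 = 58°C

58°C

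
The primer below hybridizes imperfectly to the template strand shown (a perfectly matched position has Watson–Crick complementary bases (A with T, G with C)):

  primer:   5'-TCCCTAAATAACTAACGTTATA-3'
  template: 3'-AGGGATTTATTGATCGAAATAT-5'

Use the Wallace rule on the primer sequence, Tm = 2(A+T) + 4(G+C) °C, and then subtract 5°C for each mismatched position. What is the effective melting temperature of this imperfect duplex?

Primer base counts: A=9, T=7, G=1, C=5 → A+T=16, G+C=6
Perfect-match Tm = 2(16) + 4(6) = 32 + 24 = 56°C
Mismatches (positions where the bases are not complementary): 2 (at positions 15, 17)
Effective Tm = 56 − 2×5 = 56 − 10 = 46°C

46°C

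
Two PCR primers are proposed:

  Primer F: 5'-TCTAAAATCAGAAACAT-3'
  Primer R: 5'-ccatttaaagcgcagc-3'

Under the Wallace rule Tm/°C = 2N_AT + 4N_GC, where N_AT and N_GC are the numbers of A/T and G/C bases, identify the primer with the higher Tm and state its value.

Primer R, 48°C

Primer F: A+T=13, G+C=4 → Tm = 2(13)+4(4) = 42°C
Primer R: A+T=8, G+C=8 → Tm = 2(8)+4(8) = 48°C
42°C vs 48°C → primer R is higher.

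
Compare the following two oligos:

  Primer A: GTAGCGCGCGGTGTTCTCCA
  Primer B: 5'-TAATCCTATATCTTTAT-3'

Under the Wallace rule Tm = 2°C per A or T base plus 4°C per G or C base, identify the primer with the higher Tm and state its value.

Primer A, 66°C

Primer A: A+T=7, G+C=13 → Tm = 2(7)+4(13) = 66°C
Primer B: A+T=14, G+C=3 → Tm = 2(14)+4(3) = 40°C
66°C vs 40°C → primer A is higher.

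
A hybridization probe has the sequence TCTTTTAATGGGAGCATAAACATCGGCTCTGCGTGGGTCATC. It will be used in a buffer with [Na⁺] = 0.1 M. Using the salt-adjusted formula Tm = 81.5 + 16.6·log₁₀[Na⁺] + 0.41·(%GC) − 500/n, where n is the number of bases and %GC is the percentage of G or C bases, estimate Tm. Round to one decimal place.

72.5°C

Length n = 42. C=9, G=11, A=9, T=13
G+C = 20, so %GC = 20/42 × 100 = 47.619%
Salt term: 16.6 × (-1) = -16.6
GC term: 0.41 × 47.619 = 19.524; length term: −500/42 = −11.905
Tm = 81.5 + (-16.6) + 19.524 − 11.905 = 72.519 → 72.5°C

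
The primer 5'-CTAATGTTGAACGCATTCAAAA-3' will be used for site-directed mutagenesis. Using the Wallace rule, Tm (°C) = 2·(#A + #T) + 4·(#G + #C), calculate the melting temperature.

Scanning the sequence gives G=3, T=6, A=9, C=4.
A+T = 15, G+C = 7
Tm = 2×15 + 4×7 = 58°C

58°C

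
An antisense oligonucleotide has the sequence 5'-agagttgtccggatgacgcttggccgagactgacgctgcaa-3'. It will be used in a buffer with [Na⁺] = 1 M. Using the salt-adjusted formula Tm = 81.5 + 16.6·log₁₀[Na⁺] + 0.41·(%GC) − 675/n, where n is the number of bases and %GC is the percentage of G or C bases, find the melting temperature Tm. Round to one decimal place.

Length n = 41. T=8, G=14, A=9, C=10
G+C = 24, so %GC = 24/41 × 100 = 58.537%
Salt term: 16.6 × (0) = 0
GC term: 0.41 × 58.537 = 24; length term: −675/41 = −16.463
Tm = 81.5 + (0) + 24 − 16.463 = 89.037 → 89.0°C

89.0°C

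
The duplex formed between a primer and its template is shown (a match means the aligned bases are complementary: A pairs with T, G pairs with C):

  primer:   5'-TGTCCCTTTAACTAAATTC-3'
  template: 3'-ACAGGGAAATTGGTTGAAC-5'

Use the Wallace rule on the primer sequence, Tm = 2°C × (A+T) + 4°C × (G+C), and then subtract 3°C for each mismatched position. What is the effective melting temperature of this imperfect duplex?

41°C

Primer base counts: A=5, T=8, G=1, C=5 → A+T=13, G+C=6
Perfect-match Tm = 2(13) + 4(6) = 26 + 24 = 50°C
Mismatches (positions where the bases are not complementary): 3 (at positions 13, 16, 19)
Effective Tm = 50 − 3×3 = 50 − 9 = 41°C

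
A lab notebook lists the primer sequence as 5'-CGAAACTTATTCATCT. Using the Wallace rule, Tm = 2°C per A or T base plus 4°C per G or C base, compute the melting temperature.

42°C

T=6, A=5, G=1, C=4
A+T = 11, G+C = 5
Tm = 4·5 + 2·11 = 20 + 22 = 42°C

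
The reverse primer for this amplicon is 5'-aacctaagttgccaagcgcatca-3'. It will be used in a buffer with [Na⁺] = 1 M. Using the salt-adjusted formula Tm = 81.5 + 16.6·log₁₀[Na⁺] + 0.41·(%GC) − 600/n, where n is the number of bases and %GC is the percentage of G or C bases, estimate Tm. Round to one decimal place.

75.0°C

Length n = 23. Base counts: C=7, A=8, T=4, G=4
G+C = 11, so %GC = 11/23 × 100 = 47.826%
Salt term: 16.6 × (0) = 0
GC term: 0.41 × 47.826 = 19.609; length term: −600/23 = −26.087
Tm = 81.5 + (0) + 19.609 − 26.087 = 75.022 → 75.0°C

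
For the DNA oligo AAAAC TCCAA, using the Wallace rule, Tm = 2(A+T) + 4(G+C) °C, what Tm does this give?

Base counts: C=3, A=6, T=1, G=0
So N_AT = 7 and N_GC = 3.
Tm = 4·3 + 2·7 = 12 + 14 = 26°C

26°C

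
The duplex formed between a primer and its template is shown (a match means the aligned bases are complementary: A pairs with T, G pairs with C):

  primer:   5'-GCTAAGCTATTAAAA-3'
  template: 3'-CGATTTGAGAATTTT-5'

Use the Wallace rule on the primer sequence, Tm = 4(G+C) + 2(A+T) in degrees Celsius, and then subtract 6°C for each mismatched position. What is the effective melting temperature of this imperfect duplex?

26°C

Primer base counts: A=7, T=4, G=2, C=2 → A+T=11, G+C=4
Perfect-match Tm = 2(11) + 4(4) = 22 + 16 = 38°C
Mismatches (positions where the bases are not complementary): 2 (at positions 6, 9)
Effective Tm = 38 − 2×6 = 38 − 12 = 26°C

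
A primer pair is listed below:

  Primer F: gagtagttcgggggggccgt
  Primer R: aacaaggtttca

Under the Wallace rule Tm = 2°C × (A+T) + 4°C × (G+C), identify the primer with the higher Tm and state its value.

Primer F: A+T=6, G+C=14 → Tm = 2(6)+4(14) = 68°C
Primer R: A+T=8, G+C=4 → Tm = 2(8)+4(4) = 32°C
68°C vs 32°C → primer F is higher.

Primer F, 68°C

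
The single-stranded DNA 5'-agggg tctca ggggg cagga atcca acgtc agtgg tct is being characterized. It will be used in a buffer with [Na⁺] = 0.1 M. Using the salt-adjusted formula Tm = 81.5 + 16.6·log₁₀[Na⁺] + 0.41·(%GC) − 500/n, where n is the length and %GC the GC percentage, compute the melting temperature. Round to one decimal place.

Length n = 38. G=15, C=8, T=7, A=8
G+C = 23, so %GC = 23/38 × 100 = 60.526%
Salt term: 16.6 × (-1) = -16.6
GC term: 0.41 × 60.526 = 24.816; length term: −500/38 = −13.158
Tm = 81.5 + (-16.6) + 24.816 − 13.158 = 76.558 → 76.6°C

76.6°C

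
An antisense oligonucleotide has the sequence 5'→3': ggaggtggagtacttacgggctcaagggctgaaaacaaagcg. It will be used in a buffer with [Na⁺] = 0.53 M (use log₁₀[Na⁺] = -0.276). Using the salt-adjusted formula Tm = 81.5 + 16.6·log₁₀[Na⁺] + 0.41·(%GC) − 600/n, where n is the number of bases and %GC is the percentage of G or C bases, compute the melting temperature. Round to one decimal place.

Length n = 42. Scanning the sequence gives C=7, G=16, A=13, T=6.
G+C = 23, so %GC = 23/42 × 100 = 54.762%
Salt term: 16.6 × (-0.276) = -4.582
GC term: 0.41 × 54.762 = 22.452; length term: −600/42 = −14.286
Tm = 81.5 + (-4.582) + 22.452 − 14.286 = 85.084 → 85.1°C

85.1°C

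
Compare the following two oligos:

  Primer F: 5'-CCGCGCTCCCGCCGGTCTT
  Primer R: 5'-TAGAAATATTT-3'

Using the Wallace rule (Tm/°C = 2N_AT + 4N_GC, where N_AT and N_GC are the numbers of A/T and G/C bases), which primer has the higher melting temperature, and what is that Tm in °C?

Primer F, 68°C

Primer F: A+T=4, G+C=15 → Tm = 2(4)+4(15) = 68°C
Primer R: A+T=10, G+C=1 → Tm = 2(10)+4(1) = 24°C
68°C vs 24°C → primer F is higher.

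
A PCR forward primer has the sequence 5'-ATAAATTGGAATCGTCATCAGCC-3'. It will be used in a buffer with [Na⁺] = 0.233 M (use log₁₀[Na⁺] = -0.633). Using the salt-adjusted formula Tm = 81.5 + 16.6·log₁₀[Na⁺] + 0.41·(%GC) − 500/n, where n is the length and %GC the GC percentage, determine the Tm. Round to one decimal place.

65.3°C

Length n = 23. Counting bases: G=4, T=6, A=8, C=5
G+C = 9, so %GC = 9/23 × 100 = 39.13%
Salt term: 16.6 × (-0.633) = -10.508
GC term: 0.41 × 39.13 = 16.043; length term: −500/23 = −21.739
Tm = 81.5 + (-10.508) + 16.043 − 21.739 = 65.296 → 65.3°C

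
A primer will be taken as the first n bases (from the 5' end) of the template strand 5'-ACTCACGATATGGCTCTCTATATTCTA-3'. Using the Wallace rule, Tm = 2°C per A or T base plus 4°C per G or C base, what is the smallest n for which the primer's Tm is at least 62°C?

n = 22

First 21 bases: ACTCACGATATGGCTCTCTAT → Tm = 60°C (< 62°C)
First 22 bases: ACTCACGATATGGCTCTCTATA → Tm = 62°C (≥ 62°C)
Each additional base adds 2°C (A/T) or 4°C (G/C), so Tm is non-decreasing in n; n = 22 is the first length to reach 62°C.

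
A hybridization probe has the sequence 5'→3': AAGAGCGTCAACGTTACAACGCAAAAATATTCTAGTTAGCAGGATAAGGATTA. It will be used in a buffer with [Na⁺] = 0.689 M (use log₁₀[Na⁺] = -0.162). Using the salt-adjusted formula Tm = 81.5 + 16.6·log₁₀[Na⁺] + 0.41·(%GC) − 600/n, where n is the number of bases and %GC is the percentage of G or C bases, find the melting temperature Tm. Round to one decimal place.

Length n = 53. Scanning the sequence gives A=22, T=12, G=11, C=8.
G+C = 19, so %GC = 19/53 × 100 = 35.849%
Salt term: 16.6 × (-0.162) = -2.689
GC term: 0.41 × 35.849 = 14.698; length term: −600/53 = −11.321
Tm = 81.5 + (-2.689) + 14.698 − 11.321 = 82.188 → 82.2°C

82.2°C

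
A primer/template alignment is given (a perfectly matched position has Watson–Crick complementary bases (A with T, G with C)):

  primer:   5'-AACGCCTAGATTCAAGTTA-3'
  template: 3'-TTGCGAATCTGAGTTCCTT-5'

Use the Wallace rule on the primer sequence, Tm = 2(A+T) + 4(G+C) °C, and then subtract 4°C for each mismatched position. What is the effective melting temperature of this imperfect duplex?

Primer base counts: A=7, T=5, G=3, C=4 → A+T=12, G+C=7
Perfect-match Tm = 2(12) + 4(7) = 24 + 28 = 52°C
Mismatches (positions where the bases are not complementary): 4 (at positions 6, 11, 17, 18)
Effective Tm = 52 − 4×4 = 52 − 16 = 36°C

36°C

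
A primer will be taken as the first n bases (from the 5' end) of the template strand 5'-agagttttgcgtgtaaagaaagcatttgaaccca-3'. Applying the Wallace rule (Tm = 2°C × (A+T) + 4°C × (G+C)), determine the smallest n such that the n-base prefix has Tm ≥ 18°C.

n = 7

First 6 bases: AGAGTT → Tm = 16°C (< 18°C)
First 7 bases: AGAGTTT → Tm = 18°C (≥ 18°C)
Each additional base adds 2°C (A/T) or 4°C (G/C), so Tm is non-decreasing in n; n = 7 is the first length to reach 18°C.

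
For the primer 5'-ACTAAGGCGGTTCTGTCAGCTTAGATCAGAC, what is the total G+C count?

15

A=8, G=8, C=7, T=8
G+C = 8 + 7 = 15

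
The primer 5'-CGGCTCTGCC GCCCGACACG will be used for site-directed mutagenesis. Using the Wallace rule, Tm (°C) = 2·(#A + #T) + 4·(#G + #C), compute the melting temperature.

72°C

Base counts: C=10, T=2, A=2, G=6
AT pairs contribute 4, GC pairs contribute 16.
Tm = 4·16 + 2·4 = 64 + 8 = 72°C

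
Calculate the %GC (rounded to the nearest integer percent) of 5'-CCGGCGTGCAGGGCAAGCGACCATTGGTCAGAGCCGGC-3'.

71%

T=4, C=12, G=15, A=7
G+C = 15 + 12 = 27 out of 38 bases
%GC = 27/38 × 100 = 71.05% ≈ 71%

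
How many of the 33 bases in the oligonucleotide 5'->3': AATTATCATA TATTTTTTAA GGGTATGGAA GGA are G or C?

8

Counting bases: C=1, A=12, G=7, T=13
G+C = 7 + 1 = 8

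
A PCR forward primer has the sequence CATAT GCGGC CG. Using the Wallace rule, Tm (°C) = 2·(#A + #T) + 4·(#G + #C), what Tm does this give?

40°C

A=2, C=4, T=2, G=4
So N_AT = 4 and N_GC = 8.
Tm = 2×4 + 4×8 = 40°C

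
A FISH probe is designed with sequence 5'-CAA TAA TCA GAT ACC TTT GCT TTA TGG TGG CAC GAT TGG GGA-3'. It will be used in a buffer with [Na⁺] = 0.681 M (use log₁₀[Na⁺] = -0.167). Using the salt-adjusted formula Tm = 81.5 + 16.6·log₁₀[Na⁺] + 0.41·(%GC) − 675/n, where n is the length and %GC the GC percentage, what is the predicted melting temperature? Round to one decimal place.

Length n = 42. A=11, C=7, G=11, T=13
G+C = 18, so %GC = 18/42 × 100 = 42.857%
Salt term: 16.6 × (-0.167) = -2.772
GC term: 0.41 × 42.857 = 17.571; length term: −675/42 = −16.071
Tm = 81.5 + (-2.772) + 17.571 − 16.071 = 80.228 → 80.2°C

80.2°C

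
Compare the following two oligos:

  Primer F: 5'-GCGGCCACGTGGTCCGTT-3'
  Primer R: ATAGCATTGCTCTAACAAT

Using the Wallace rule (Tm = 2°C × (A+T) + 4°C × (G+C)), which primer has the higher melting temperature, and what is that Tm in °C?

Primer F: A+T=5, G+C=13 → Tm = 2(5)+4(13) = 62°C
Primer R: A+T=13, G+C=6 → Tm = 2(13)+4(6) = 50°C
62°C vs 50°C → primer F is higher.

Primer F, 62°C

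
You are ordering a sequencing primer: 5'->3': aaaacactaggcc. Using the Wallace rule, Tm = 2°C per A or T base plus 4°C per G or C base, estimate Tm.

Scanning the sequence gives G=2, A=6, C=4, T=1.
A+T = 7, G+C = 6
Tm = 2(7) + 4(6) = 14 + 24 = 38°C

38°C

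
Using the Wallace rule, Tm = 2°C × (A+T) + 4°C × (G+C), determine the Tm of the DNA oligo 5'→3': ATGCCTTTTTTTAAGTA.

42°C

C=2, G=2, T=9, A=4
AT pairs contribute 13, GC pairs contribute 4.
Tm = 2(13) + 4(4) = 26 + 16 = 42°C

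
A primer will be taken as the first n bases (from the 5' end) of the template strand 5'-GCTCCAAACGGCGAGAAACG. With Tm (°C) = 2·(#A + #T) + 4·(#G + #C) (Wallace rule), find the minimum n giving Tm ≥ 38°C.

First 11 bases: GCTCCAAACGG → Tm = 36°C (< 38°C)
First 12 bases: GCTCCAAACGGC → Tm = 40°C (≥ 38°C)
Each additional base adds 2°C (A/T) or 4°C (G/C), so Tm is non-decreasing in n; n = 12 is the first length to reach 38°C.

n = 12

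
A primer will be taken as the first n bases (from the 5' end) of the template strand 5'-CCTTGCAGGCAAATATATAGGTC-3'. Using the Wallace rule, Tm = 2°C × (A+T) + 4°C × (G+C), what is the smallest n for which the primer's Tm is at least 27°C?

First 8 bases: CCTTGCAG → Tm = 26°C (< 27°C)
First 9 bases: CCTTGCAGG → Tm = 30°C (≥ 27°C)
Since every base adds ≥2°C, Tm only increases with n, so the threshold is first crossed at n = 9.

n = 9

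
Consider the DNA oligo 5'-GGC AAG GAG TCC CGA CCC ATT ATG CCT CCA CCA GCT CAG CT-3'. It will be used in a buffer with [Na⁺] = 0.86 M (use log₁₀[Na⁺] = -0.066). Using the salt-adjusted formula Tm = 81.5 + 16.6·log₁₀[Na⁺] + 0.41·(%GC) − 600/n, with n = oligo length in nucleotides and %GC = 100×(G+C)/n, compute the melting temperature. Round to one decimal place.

Length n = 41. Scanning the sequence gives A=9, C=16, G=9, T=7.
G+C = 25, so %GC = 25/41 × 100 = 60.976%
Salt term: 16.6 × (-0.066) = -1.096
GC term: 0.41 × 60.976 = 25; length term: −600/41 = −14.634
Tm = 81.5 + (-1.096) + 25 − 14.634 = 90.77 → 90.8°C

90.8°C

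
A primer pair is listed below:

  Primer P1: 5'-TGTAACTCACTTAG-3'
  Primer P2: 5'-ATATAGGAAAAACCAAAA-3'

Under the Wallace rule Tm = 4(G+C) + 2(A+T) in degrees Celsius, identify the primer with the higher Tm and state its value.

Primer P2, 44°C

Primer P1: A+T=9, G+C=5 → Tm = 2(9)+4(5) = 38°C
Primer P2: A+T=14, G+C=4 → Tm = 2(14)+4(4) = 44°C
38°C vs 44°C → primer P2 is higher.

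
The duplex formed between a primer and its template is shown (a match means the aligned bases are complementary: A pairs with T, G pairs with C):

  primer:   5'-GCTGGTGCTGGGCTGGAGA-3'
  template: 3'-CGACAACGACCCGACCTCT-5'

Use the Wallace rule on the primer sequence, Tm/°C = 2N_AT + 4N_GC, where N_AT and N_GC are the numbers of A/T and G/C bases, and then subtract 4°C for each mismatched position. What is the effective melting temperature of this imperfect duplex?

Primer base counts: A=2, T=4, G=10, C=3 → A+T=6, G+C=13
Perfect-match Tm = 2(6) + 4(13) = 12 + 52 = 64°C
Mismatches (positions where the bases are not complementary): 1 (at position 5)
Effective Tm = 64 − 1×4 = 64 − 4 = 60°C

60°C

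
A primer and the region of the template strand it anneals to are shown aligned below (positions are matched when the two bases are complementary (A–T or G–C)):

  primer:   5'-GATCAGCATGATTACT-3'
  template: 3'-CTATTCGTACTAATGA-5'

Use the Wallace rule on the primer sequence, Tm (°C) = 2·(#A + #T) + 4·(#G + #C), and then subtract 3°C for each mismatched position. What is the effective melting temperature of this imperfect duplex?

Primer base counts: A=5, T=5, G=3, C=3 → A+T=10, G+C=6
Perfect-match Tm = 2(10) + 4(6) = 20 + 24 = 44°C
Mismatches (positions where the bases are not complementary): 1 (at position 4)
Effective Tm = 44 − 1×3 = 44 − 3 = 41°C

41°C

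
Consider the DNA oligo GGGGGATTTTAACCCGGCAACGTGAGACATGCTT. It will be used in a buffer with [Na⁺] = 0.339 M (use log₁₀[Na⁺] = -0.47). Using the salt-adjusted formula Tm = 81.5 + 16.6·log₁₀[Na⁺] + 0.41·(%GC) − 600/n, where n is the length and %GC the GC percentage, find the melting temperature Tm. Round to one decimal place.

Length n = 34. Base counts: A=8, G=11, T=8, C=7
G+C = 18, so %GC = 18/34 × 100 = 52.941%
Salt term: 16.6 × (-0.47) = -7.802
GC term: 0.41 × 52.941 = 21.706; length term: −600/34 = −17.647
Tm = 81.5 + (-7.802) + 21.706 − 17.647 = 77.757 → 77.8°C

77.8°C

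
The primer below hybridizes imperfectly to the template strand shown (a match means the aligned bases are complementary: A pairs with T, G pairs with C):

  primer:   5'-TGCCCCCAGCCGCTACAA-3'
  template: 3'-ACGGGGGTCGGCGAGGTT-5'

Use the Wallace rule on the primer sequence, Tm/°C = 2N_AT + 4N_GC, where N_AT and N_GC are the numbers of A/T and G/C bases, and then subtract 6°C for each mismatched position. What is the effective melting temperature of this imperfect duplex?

Primer base counts: A=4, T=2, G=3, C=9 → A+T=6, G+C=12
Perfect-match Tm = 2(6) + 4(12) = 12 + 48 = 60°C
Mismatches (positions where the bases are not complementary): 1 (at position 15)
Effective Tm = 60 − 1×6 = 60 − 6 = 54°C

54°C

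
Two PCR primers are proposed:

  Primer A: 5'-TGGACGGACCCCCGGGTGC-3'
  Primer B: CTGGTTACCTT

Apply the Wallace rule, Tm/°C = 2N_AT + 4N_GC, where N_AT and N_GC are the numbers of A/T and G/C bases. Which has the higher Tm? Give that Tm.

Primer A, 68°C

Primer A: A+T=4, G+C=15 → Tm = 2(4)+4(15) = 68°C
Primer B: A+T=6, G+C=5 → Tm = 2(6)+4(5) = 32°C
68°C vs 32°C → primer A is higher.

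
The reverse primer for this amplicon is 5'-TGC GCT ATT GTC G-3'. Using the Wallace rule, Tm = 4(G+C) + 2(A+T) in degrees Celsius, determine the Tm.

40°C

Counting bases: G=4, A=1, C=3, T=5
So N_AT = 6 and N_GC = 7.
Tm = 2(6) + 4(7) = 12 + 28 = 40°C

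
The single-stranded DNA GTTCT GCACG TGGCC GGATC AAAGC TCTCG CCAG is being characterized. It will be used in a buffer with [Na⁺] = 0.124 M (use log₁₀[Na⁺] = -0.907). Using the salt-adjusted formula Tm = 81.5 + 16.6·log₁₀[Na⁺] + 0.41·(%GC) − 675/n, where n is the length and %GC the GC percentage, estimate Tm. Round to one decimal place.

71.9°C

Length n = 34. Scanning the sequence gives G=10, A=6, C=11, T=7.
G+C = 21, so %GC = 21/34 × 100 = 61.765%
Salt term: 16.6 × (-0.907) = -15.056
GC term: 0.41 × 61.765 = 25.324; length term: −675/34 = −19.853
Tm = 81.5 + (-15.056) + 25.324 − 19.853 = 71.915 → 71.9°C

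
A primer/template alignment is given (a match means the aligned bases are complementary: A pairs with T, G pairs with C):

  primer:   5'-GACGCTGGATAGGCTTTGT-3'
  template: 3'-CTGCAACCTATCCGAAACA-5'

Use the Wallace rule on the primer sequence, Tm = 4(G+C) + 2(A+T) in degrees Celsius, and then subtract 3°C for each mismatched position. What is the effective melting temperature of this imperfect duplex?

55°C

Primer base counts: A=3, T=6, G=7, C=3 → A+T=9, G+C=10
Perfect-match Tm = 2(9) + 4(10) = 18 + 40 = 58°C
Mismatches (positions where the bases are not complementary): 1 (at position 5)
Effective Tm = 58 − 1×3 = 58 − 3 = 55°C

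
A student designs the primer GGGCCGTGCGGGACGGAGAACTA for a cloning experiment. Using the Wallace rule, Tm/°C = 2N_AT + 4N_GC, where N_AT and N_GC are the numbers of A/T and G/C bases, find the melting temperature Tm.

Base counts: C=5, T=2, G=11, A=5
A+T = 7, G+C = 16
Tm = 2(7) + 4(16) = 14 + 64 = 78°C

78°C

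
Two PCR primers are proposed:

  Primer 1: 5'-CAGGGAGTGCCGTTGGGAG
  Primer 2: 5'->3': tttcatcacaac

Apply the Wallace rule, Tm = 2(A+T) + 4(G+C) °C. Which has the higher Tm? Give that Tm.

Primer 1, 64°C

Primer 1: A+T=6, G+C=13 → Tm = 2(6)+4(13) = 64°C
Primer 2: A+T=8, G+C=4 → Tm = 2(8)+4(4) = 32°C
64°C vs 32°C → primer 1 is higher.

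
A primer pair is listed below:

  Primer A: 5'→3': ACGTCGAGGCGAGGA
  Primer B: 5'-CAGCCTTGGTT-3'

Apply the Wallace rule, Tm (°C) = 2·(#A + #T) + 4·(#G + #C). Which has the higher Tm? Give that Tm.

Primer A: A+T=5, G+C=10 → Tm = 2(5)+4(10) = 50°C
Primer B: A+T=5, G+C=6 → Tm = 2(5)+4(6) = 34°C
50°C vs 34°C → primer A is higher.

Primer A, 50°C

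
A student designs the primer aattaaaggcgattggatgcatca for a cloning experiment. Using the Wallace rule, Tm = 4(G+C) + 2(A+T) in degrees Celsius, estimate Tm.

66°C

G=6, A=9, C=3, T=6
A+T = 15, G+C = 9
Tm = 2(15) + 4(9) = 30 + 36 = 66°C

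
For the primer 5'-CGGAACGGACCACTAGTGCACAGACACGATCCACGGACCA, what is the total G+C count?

A=13, G=10, C=14, T=3
Total G or C: 10 + 14 = 24

24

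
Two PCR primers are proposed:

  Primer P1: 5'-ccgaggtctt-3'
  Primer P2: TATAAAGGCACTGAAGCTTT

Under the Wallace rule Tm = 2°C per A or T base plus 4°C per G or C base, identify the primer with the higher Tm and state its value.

Primer P1: A+T=4, G+C=6 → Tm = 2(4)+4(6) = 32°C
Primer P2: A+T=13, G+C=7 → Tm = 2(13)+4(7) = 54°C
32°C vs 54°C → primer P2 is higher.

Primer P2, 54°C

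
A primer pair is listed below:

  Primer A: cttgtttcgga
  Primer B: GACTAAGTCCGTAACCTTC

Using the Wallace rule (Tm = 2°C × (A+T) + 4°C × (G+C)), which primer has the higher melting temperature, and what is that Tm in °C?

Primer B, 56°C

Primer A: A+T=6, G+C=5 → Tm = 2(6)+4(5) = 32°C
Primer B: A+T=10, G+C=9 → Tm = 2(10)+4(9) = 56°C
32°C vs 56°C → primer B is higher.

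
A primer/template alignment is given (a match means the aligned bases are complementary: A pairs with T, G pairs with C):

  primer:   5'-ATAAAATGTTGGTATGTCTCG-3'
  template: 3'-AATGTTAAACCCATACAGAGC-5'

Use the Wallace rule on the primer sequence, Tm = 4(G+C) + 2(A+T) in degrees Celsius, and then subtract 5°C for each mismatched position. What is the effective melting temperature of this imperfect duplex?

36°C

Primer base counts: A=6, T=8, G=5, C=2 → A+T=14, G+C=7
Perfect-match Tm = 2(14) + 4(7) = 28 + 28 = 56°C
Mismatches (positions where the bases are not complementary): 4 (at positions 1, 4, 8, 10)
Effective Tm = 56 − 4×5 = 56 − 20 = 36°C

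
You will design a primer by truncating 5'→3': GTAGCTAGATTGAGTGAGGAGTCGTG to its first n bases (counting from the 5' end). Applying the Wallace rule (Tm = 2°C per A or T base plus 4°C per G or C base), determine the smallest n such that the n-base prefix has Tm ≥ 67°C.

n = 23

First 22 bases: GTAGCTAGATTGAGTGAGGAGT → Tm = 64°C (< 67°C)
First 23 bases: GTAGCTAGATTGAGTGAGGAGTC → Tm = 68°C (≥ 67°C)
Each additional base adds 2°C (A/T) or 4°C (G/C), so Tm is non-decreasing in n; n = 23 is the first length to reach 67°C.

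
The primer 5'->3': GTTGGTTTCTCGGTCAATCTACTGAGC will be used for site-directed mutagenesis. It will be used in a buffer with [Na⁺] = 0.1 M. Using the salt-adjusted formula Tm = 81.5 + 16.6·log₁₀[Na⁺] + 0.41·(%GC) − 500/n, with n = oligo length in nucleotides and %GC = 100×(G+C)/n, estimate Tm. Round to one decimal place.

66.1°C

Length n = 27. Base counts: T=10, G=7, C=6, A=4
G+C = 13, so %GC = 13/27 × 100 = 48.148%
Salt term: 16.6 × (-1) = -16.6
GC term: 0.41 × 48.148 = 19.741; length term: −500/27 = −18.519
Tm = 81.5 + (-16.6) + 19.741 − 18.519 = 66.122 → 66.1°C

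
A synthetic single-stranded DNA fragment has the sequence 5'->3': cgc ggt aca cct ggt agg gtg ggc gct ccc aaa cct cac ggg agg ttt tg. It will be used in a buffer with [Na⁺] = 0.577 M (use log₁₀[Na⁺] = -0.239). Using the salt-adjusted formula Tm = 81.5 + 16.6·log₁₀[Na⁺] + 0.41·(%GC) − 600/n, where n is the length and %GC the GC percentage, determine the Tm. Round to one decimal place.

Length n = 50. Counting bases: G=18, A=8, C=14, T=10
G+C = 32, so %GC = 32/50 × 100 = 64%
Salt term: 16.6 × (-0.239) = -3.967
GC term: 0.41 × 64 = 26.24; length term: −600/50 = −12
Tm = 81.5 + (-3.967) + 26.24 − 12 = 91.773 → 91.8°C

91.8°C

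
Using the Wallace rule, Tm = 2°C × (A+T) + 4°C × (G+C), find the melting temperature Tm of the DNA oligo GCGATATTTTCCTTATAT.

46°C

C=3, T=9, A=4, G=2
So N_AT = 13 and N_GC = 5.
Tm = 4·5 + 2·13 = 20 + 26 = 46°C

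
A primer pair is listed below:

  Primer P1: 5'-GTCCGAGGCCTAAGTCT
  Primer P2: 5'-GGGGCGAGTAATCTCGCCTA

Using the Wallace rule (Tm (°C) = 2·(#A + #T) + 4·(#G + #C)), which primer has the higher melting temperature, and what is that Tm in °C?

Primer P2, 64°C

Primer P1: A+T=7, G+C=10 → Tm = 2(7)+4(10) = 54°C
Primer P2: A+T=8, G+C=12 → Tm = 2(8)+4(12) = 64°C
54°C vs 64°C → primer P2 is higher.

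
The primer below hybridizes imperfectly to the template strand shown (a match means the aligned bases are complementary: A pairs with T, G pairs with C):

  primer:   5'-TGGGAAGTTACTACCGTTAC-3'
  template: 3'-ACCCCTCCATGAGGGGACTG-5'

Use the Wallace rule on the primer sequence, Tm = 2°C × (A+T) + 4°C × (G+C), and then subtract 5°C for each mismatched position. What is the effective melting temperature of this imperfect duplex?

Primer base counts: A=5, T=6, G=5, C=4 → A+T=11, G+C=9
Perfect-match Tm = 2(11) + 4(9) = 22 + 36 = 58°C
Mismatches (positions where the bases are not complementary): 5 (at positions 5, 8, 13, 16, 18)
Effective Tm = 58 − 5×5 = 58 − 25 = 33°C

33°C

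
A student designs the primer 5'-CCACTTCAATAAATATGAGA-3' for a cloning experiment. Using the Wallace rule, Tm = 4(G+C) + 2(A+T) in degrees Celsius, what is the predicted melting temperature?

52°C

Base counts: A=9, T=5, C=4, G=2
AT pairs contribute 14, GC pairs contribute 6.
Tm = 2(14) + 4(6) = 28 + 24 = 52°C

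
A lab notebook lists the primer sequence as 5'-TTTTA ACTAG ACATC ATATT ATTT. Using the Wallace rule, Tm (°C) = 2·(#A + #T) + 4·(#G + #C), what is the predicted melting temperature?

56°C

Counting bases: C=3, A=8, T=12, G=1
AT pairs contribute 20, GC pairs contribute 4.
Tm = 2(20) + 4(4) = 40 + 16 = 56°C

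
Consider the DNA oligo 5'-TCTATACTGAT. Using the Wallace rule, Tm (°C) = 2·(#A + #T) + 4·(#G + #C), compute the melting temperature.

28°C

Counting bases: G=1, T=5, C=2, A=3
AT pairs contribute 8, GC pairs contribute 3.
Tm = 2(8) + 4(3) = 16 + 12 = 28°C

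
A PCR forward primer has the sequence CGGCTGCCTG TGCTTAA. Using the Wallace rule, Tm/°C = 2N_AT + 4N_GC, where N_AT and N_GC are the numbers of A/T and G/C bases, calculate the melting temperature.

54°C

Counting bases: T=5, A=2, G=5, C=5
So N_AT = 7 and N_GC = 10.
Tm = 4·10 + 2·7 = 40 + 14 = 54°C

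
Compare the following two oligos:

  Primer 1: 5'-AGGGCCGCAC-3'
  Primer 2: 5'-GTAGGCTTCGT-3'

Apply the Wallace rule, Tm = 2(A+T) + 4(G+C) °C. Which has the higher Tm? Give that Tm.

Primer 1, 36°C

Primer 1: A+T=2, G+C=8 → Tm = 2(2)+4(8) = 36°C
Primer 2: A+T=5, G+C=6 → Tm = 2(5)+4(6) = 34°C
36°C vs 34°C → primer 1 is higher.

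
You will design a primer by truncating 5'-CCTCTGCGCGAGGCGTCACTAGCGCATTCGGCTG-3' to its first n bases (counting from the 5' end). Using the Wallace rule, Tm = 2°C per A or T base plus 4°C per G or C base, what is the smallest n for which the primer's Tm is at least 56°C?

n = 16

First 15 bases: CCTCTGCGCGAGGCG → Tm = 54°C (< 56°C)
First 16 bases: CCTCTGCGCGAGGCGT → Tm = 56°C (≥ 56°C)
Since every base adds ≥2°C, Tm only increases with n, so the threshold is first crossed at n = 16.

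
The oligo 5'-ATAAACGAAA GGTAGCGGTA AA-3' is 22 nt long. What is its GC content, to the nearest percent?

36%

Base counts: C=2, G=6, A=11, T=3
G+C = 6 + 2 = 8 out of 22 bases
%GC = 8/22 × 100 = 36.36% ≈ 36%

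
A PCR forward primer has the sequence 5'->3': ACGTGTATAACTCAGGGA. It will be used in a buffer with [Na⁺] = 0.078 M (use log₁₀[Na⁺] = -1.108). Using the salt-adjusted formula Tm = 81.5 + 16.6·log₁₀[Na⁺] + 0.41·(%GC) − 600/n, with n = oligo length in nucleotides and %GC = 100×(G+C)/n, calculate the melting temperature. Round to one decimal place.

Length n = 18. Base counts: C=3, G=5, A=6, T=4
G+C = 8, so %GC = 8/18 × 100 = 44.444%
Salt term: 16.6 × (-1.108) = -18.393
GC term: 0.41 × 44.444 = 18.222; length term: −600/18 = −33.333
Tm = 81.5 + (-18.393) + 18.222 − 33.333 = 47.996 → 48.0°C

48.0°C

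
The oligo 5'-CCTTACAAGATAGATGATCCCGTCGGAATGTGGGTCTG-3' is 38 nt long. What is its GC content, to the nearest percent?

50%

Scanning the sequence gives A=9, C=8, G=11, T=10.
G+C = 11 + 8 = 19 out of 38 bases
%GC = 19/38 × 100 = 50% ≈ 50%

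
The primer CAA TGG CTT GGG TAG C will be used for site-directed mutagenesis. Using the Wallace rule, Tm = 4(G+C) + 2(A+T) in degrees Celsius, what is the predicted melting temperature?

50°C

Scanning the sequence gives G=6, C=3, T=4, A=3.
AT pairs contribute 7, GC pairs contribute 9.
Tm = 2(7) + 4(9) = 14 + 36 = 50°C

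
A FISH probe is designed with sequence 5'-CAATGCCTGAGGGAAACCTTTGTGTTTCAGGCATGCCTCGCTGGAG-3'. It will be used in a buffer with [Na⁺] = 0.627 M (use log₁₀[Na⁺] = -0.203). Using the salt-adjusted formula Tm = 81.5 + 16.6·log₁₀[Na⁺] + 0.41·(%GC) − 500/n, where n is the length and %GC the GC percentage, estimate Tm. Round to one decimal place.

89.5°C

Length n = 46. Counting bases: G=14, A=9, T=12, C=11
G+C = 25, so %GC = 25/46 × 100 = 54.348%
Salt term: 16.6 × (-0.203) = -3.37
GC term: 0.41 × 54.348 = 22.283; length term: −500/46 = −10.87
Tm = 81.5 + (-3.37) + 22.283 − 10.87 = 89.543 → 89.5°C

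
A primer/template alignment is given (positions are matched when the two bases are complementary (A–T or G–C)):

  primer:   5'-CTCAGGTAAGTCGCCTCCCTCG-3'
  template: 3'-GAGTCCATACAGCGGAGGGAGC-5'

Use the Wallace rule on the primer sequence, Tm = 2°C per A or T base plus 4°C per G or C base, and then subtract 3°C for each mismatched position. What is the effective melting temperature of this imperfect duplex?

Primer base counts: A=3, T=5, G=5, C=9 → A+T=8, G+C=14
Perfect-match Tm = 2(8) + 4(14) = 16 + 56 = 72°C
Mismatches (positions where the bases are not complementary): 1 (at position 9)
Effective Tm = 72 − 1×3 = 72 − 3 = 69°C

69°C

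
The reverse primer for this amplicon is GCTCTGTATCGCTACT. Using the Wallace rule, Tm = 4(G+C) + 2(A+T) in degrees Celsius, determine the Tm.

Counting bases: T=6, A=2, C=5, G=3
So N_AT = 8 and N_GC = 8.
Tm = 4·8 + 2·8 = 32 + 16 = 48°C

48°C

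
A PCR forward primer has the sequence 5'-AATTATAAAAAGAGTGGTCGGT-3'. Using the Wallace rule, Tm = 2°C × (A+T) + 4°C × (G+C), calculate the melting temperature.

58°C

Scanning the sequence gives A=9, C=1, T=6, G=6.
So N_AT = 15 and N_GC = 7.
Tm = 2(15) + 4(7) = 30 + 28 = 58°C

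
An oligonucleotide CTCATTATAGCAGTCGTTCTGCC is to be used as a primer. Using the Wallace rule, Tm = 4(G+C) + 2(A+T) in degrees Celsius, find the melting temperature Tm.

68°C

Counting bases: G=4, A=4, C=7, T=8
AT pairs contribute 12, GC pairs contribute 11.
Tm = 2(12) + 4(11) = 24 + 44 = 68°C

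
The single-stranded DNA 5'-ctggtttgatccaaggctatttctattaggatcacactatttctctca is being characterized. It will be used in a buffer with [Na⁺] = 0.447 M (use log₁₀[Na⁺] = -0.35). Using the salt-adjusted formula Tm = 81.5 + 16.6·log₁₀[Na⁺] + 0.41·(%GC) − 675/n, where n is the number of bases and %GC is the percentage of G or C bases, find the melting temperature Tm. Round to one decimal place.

77.0°C

Length n = 48. Counting bases: C=11, A=11, T=19, G=7
G+C = 18, so %GC = 18/48 × 100 = 37.5%
Salt term: 16.6 × (-0.35) = -5.81
GC term: 0.41 × 37.5 = 15.375; length term: −675/48 = −14.062
Tm = 81.5 + (-5.81) + 15.375 − 14.062 = 77.003 → 77.0°C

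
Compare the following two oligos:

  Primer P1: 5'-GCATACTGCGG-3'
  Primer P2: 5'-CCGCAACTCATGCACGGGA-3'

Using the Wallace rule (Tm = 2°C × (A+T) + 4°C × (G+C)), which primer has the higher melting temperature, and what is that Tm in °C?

Primer P2, 62°C

Primer P1: A+T=4, G+C=7 → Tm = 2(4)+4(7) = 36°C
Primer P2: A+T=7, G+C=12 → Tm = 2(7)+4(12) = 62°C
36°C vs 62°C → primer P2 is higher.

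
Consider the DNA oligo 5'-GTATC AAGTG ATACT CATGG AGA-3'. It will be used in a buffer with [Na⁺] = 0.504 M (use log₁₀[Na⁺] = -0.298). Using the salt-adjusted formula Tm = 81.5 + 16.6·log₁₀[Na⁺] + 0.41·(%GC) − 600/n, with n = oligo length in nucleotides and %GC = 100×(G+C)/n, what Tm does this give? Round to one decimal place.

66.5°C

Length n = 23. Base counts: G=6, A=8, T=6, C=3
G+C = 9, so %GC = 9/23 × 100 = 39.13%
Salt term: 16.6 × (-0.298) = -4.947
GC term: 0.41 × 39.13 = 16.043; length term: −600/23 = −26.087
Tm = 81.5 + (-4.947) + 16.043 − 26.087 = 66.509 → 66.5°C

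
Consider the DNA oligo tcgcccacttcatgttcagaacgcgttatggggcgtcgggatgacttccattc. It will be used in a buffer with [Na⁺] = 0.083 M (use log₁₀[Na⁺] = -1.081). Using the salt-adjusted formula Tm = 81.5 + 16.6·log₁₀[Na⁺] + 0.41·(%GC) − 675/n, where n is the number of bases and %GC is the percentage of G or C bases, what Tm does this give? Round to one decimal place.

73.3°C

Length n = 53. Base counts: T=15, G=14, C=15, A=9
G+C = 29, so %GC = 29/53 × 100 = 54.717%
Salt term: 16.6 × (-1.081) = -17.945
GC term: 0.41 × 54.717 = 22.434; length term: −675/53 = −12.736
Tm = 81.5 + (-17.945) + 22.434 − 12.736 = 73.253 → 73.3°C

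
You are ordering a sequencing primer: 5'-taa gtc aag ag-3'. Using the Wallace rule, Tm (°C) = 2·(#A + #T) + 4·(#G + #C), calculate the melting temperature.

30°C

Scanning the sequence gives A=5, T=2, C=1, G=3.
AT pairs contribute 7, GC pairs contribute 4.
Tm = 2(7) + 4(4) = 14 + 16 = 30°C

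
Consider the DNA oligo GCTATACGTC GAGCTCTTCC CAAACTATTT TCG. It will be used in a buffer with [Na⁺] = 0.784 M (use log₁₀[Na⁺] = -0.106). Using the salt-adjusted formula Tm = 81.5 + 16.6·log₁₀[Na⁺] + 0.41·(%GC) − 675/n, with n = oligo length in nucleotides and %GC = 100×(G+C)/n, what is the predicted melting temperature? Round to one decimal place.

77.9°C

Length n = 33. Base counts: A=7, T=11, C=10, G=5
G+C = 15, so %GC = 15/33 × 100 = 45.455%
Salt term: 16.6 × (-0.106) = -1.76
GC term: 0.41 × 45.455 = 18.637; length term: −675/33 = −20.455
Tm = 81.5 + (-1.76) + 18.637 − 20.455 = 77.922 → 77.9°C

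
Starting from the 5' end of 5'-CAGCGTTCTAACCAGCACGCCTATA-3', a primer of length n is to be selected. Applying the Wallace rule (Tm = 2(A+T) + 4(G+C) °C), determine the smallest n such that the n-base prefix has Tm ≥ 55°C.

First 17 bases: CAGCGTTCTAACCAGCA → Tm = 52°C (< 55°C)
First 18 bases: CAGCGTTCTAACCAGCAC → Tm = 56°C (≥ 55°C)
Each additional base adds 2°C (A/T) or 4°C (G/C), so Tm is non-decreasing in n; n = 18 is the first length to reach 55°C.

n = 18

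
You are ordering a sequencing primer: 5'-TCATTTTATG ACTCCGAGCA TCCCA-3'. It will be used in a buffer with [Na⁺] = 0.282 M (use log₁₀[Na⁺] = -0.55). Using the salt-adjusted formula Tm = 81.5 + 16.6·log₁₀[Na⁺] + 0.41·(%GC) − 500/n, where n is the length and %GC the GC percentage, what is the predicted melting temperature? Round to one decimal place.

Length n = 25. Scanning the sequence gives G=3, C=8, T=8, A=6.
G+C = 11, so %GC = 11/25 × 100 = 44%
Salt term: 16.6 × (-0.55) = -9.13
GC term: 0.41 × 44 = 18.04; length term: −500/25 = −20
Tm = 81.5 + (-9.13) + 18.04 − 20 = 70.41 → 70.4°C

70.4°C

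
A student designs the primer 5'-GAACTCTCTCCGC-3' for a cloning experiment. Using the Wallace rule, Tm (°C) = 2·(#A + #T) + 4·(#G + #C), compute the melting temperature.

Counting bases: C=6, T=3, G=2, A=2
AT pairs contribute 5, GC pairs contribute 8.
Tm = 2×5 + 4×8 = 42°C

42°C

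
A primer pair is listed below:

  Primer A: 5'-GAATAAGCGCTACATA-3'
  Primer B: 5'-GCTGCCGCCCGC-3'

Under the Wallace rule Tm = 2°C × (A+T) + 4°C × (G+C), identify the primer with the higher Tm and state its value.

Primer A: A+T=10, G+C=6 → Tm = 2(10)+4(6) = 44°C
Primer B: A+T=1, G+C=11 → Tm = 2(1)+4(11) = 46°C
44°C vs 46°C → primer B is higher.

Primer B, 46°C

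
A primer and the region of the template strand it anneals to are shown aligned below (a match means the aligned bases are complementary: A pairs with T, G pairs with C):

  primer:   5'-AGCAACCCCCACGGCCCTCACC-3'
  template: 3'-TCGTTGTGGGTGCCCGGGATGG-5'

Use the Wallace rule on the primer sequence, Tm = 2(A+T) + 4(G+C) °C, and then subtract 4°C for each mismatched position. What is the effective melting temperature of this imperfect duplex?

60°C

Primer base counts: A=5, T=1, G=3, C=13 → A+T=6, G+C=16
Perfect-match Tm = 2(6) + 4(16) = 12 + 64 = 76°C
Mismatches (positions where the bases are not complementary): 4 (at positions 7, 15, 18, 19)
Effective Tm = 76 − 4×4 = 76 − 16 = 60°C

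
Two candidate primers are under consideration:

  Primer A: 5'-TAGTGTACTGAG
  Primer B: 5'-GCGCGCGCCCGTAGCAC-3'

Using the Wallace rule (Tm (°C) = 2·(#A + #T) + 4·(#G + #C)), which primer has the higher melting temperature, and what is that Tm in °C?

Primer A: A+T=7, G+C=5 → Tm = 2(7)+4(5) = 34°C
Primer B: A+T=3, G+C=14 → Tm = 2(3)+4(14) = 62°C
34°C vs 62°C → primer B is higher.

Primer B, 62°C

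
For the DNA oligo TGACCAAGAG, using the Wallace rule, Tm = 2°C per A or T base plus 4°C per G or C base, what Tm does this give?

30°C

Counting bases: A=4, T=1, C=2, G=3
AT pairs contribute 5, GC pairs contribute 5.
Tm = 4·5 + 2·5 = 20 + 10 = 30°C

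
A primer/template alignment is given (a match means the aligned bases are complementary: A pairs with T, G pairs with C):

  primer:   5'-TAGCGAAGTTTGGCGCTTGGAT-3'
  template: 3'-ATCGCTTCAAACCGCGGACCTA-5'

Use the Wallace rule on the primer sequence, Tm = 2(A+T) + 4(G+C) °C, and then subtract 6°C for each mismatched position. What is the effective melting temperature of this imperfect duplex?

60°C

Primer base counts: A=4, T=7, G=8, C=3 → A+T=11, G+C=11
Perfect-match Tm = 2(11) + 4(11) = 22 + 44 = 66°C
Mismatches (positions where the bases are not complementary): 1 (at position 17)
Effective Tm = 66 − 1×6 = 66 − 6 = 60°C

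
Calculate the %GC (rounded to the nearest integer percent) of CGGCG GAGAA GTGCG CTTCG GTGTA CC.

Counting bases: G=11, A=4, C=7, T=5
G+C = 11 + 7 = 18 out of 27 bases
%GC = 18/27 × 100 = 66.67% ≈ 67%

67%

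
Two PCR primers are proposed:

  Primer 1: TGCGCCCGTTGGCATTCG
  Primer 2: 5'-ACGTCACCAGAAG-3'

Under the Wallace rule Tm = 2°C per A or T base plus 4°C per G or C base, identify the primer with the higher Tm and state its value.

Primer 1: A+T=6, G+C=12 → Tm = 2(6)+4(12) = 60°C
Primer 2: A+T=6, G+C=7 → Tm = 2(6)+4(7) = 40°C
60°C vs 40°C → primer 1 is higher.

Primer 1, 60°C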